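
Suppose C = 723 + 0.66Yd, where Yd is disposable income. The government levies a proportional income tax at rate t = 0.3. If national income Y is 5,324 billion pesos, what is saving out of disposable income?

S = 544.112

Yd = (1 − 0.3)(5324) = 0.7(5324) = 3726.8
C = 723 + 0.66(3726.8) = 723 + 2459.688 = 3182.688
S = Yd − C = 3726.8 − 3182.688 = 544.112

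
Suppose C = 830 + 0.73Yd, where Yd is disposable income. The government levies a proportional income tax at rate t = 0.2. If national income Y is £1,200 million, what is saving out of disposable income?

S = -570.8

Yd = (1 − 0.2)(1200) = 0.8(1200) = 960
C = 830 + 0.73(960) = 830 + 700.8 = 1530.8
S = Yd − C = 960 − 1530.8 = -570.8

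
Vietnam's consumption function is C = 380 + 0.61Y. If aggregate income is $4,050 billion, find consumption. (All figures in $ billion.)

C = 380 + 0.61(4050) = 380 + 2470.5 = 2850.5

C = 2850.5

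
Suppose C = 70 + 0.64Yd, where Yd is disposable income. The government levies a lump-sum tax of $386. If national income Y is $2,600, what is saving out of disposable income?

Yd = Y − T = 2600 − 386 = 2214
C = 70 + 0.64(2214) = 70 + 1416.96 = 1486.96
S = Yd − C = 2214 − 1486.96 = 727.04

S = 727.04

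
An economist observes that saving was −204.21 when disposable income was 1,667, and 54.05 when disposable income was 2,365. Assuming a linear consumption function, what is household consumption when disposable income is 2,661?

C = 2497.43

MPS = ΔS/ΔY = (54.05 − (-204.21))/(2365 − 1667) = 258.26/698 = 0.37
MPC = 1 − MPS = 0.63
Autonomous saving = -204.21 − 0.37(1667) = -821, so a = 821
C = 821 + 0.63(2661) = 821 + 1676.43 = 2497.43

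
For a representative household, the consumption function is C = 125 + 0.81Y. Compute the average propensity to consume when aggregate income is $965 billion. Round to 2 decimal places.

C = 125 + 0.81(965) = 906.65
APC = C/Y = 906.65/965 = 0.94

APC = 0.94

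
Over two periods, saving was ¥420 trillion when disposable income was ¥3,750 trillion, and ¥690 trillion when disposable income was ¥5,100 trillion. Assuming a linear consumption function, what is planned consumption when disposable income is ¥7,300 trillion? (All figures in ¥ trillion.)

C = 6170

MPS = ΔS/ΔY = (690 − 420)/(5100 − 3750) = 270/1350 = 0.2
MPC = 1 − MPS = 0.8
Autonomous saving = 420 − 0.2(3750) = -330, so a = 330
C = 330 + 0.8(7300) = 330 + 5840 = 6170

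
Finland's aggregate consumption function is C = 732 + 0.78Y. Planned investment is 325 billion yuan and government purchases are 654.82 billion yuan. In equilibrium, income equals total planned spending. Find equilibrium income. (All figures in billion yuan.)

Y = 7781

Y = C + I + G = 732 + 0.78Y + 325 + 654.82
Y − 0.78Y = 1711.82
0.22Y = 1711.82, so Y = 1711.82/0.22 = 7781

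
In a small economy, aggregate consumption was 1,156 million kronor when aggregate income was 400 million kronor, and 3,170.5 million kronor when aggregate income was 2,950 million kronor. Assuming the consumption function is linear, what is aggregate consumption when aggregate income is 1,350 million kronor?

MPC = (3170.5 − 1156)/(2950 − 400) = 2014.5/2550 = 0.79
a = 1156 − 0.79(400) = 1156 − 316 = 840
C = 840 + 0.79(1350) = 840 + 1066.5 = 1906.5

C = 1906.5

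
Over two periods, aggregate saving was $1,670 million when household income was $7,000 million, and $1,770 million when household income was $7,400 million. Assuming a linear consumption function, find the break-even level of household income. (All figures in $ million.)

MPS = ΔS/ΔY = (1770 − 1670)/(7400 − 7000) = 100/400 = 0.25
MPC = 1 − MPS = 0.75
From S(7000) = 1670: −a + 0.25(7000) = 1670, so a = 1750 − 1670 = 80
Break-even (S = 0): Y = a/MPS = 80/0.25 = 320

Y = 320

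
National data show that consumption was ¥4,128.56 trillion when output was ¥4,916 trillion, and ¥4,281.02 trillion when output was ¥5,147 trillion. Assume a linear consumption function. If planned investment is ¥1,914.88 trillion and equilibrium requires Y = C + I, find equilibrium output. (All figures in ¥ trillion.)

MPC = (4281.02 − 4128.56)/(5147 − 4916) = 152.46/231 = 0.66
a = 4128.56 − 0.66(4916) = 884
Equilibrium: Y = 884 + 0.66Y + 1914.88
0.34Y = 2798.88, so Y = 2798.88/0.34 = 8232

Y = 8232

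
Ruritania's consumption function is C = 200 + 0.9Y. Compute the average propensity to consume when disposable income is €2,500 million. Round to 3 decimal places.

C = 200 + 0.9(2500) = 2450
APC = C/Y = 2450/2500 = 0.980

APC = 0.980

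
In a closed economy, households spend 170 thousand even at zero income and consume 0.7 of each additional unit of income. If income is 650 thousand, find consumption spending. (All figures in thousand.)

C = 625

C = 170 + 0.7(650) = 170 + 455 = 625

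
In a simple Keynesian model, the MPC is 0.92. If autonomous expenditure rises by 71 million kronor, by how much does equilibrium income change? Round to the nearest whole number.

ΔY ≈ 888

The multiplier is 1/(1 − MPC) = 1/0.08.
ΔY = 71/0.08 = 887.50 ≈ 888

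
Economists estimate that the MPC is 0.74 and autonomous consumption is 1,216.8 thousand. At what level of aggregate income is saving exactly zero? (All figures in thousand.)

Y = 4680

At break-even, C = Y: 1216.8 + 0.74Y = Y
0.26Y = 1216.8, so Y = 1216.8/0.26 = 4680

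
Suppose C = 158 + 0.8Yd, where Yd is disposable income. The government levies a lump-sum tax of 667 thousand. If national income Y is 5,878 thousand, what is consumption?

Yd = Y − T = 5878 − 667 = 5211
C = 158 + 0.8(5211) = 158 + 4168.8 = 4326.8

C = 4326.8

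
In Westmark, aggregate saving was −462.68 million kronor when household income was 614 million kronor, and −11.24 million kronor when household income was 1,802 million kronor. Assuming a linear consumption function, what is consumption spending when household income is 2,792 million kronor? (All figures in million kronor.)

C = 2427.04

MPS = ΔS/ΔY = (-11.24 − (-462.68))/(1802 − 614) = 451.44/1188 = 0.38
MPC = 1 − MPS = 0.62
Autonomous saving = -462.68 − 0.38(614) = -696, so a = 696
C = 696 + 0.62(2792) = 696 + 1731.04 = 2427.04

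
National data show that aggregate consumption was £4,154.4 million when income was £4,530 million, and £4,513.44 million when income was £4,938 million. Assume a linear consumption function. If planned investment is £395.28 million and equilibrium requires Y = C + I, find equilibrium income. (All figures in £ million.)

MPC = (4513.44 − 4154.4)/(4938 − 4530) = 359.04/408 = 0.88
a = 4154.4 − 0.88(4530) = 168
Equilibrium: Y = 168 + 0.88Y + 395.28
0.12Y = 563.28, so Y = 563.28/0.12 = 4694

Y = 4694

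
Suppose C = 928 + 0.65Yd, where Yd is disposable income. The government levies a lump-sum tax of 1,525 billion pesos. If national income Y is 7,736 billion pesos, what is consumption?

Yd = Y − T = 7736 − 1525 = 6211
C = 928 + 0.65(6211) = 928 + 4037.15 = 4965.15

C = 4965.15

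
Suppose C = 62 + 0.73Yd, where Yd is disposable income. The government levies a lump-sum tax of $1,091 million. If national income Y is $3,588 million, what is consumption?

Yd = Y − T = 3588 − 1091 = 2497
C = 62 + 0.73(2497) = 62 + 1822.81 = 1884.81

C = 1884.81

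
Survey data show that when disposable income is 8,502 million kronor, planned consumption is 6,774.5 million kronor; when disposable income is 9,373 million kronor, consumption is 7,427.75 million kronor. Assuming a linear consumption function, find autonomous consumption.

MPC = ΔC/ΔY = (7427.75 − 6774.5)/(9373 − 8502) = 653.25/871 = 0.75
a = C − MPC·Y = 6774.5 − 0.75(8502) = 6774.5 − 6376.5 = 398

a = 398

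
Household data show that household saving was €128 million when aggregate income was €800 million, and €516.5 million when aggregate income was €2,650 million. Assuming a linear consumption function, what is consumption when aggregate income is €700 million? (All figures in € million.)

MPS = ΔS/ΔY = (516.5 − 128)/(2650 − 800) = 388.5/1850 = 0.21
MPC = 1 − MPS = 0.79
Autonomous saving = 128 − 0.21(800) = -40, so a = 40
C = 40 + 0.79(700) = 40 + 553 = 593

C = 593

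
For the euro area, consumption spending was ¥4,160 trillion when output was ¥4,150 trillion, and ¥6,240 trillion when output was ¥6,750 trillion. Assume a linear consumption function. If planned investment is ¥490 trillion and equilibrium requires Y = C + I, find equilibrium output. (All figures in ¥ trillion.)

MPC = (6240 − 4160)/(6750 − 4150) = 2080/2600 = 0.8
a = 4160 − 0.8(4150) = 840
Equilibrium: Y = 840 + 0.8Y + 490
0.2Y = 1330, so Y = 1330/0.2 = 6650

Y = 6650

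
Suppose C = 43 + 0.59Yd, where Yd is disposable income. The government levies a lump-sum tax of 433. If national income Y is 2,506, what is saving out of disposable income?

S = 806.93

Yd = Y − T = 2506 − 433 = 2073
C = 43 + 0.59(2073) = 43 + 1223.07 = 1266.07
S = Yd − C = 2073 − 1266.07 = 806.93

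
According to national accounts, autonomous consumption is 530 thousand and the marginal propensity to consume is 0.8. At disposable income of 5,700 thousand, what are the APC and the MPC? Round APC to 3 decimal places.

MPC = 0.8 (the slope of the consumption function)
C = 530 + 0.8(5700) = 5090, so APC = 5090/5700 = 0.893

APC = 0.893; MPC = 0.8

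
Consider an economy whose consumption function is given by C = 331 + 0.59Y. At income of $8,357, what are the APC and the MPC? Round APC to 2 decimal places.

APC = 0.63; MPC = 0.59

MPC = 0.59 (the slope of the consumption function)
C = 331 + 0.59(8357) = 5261.63, so APC = 5261.63/8357 = 0.63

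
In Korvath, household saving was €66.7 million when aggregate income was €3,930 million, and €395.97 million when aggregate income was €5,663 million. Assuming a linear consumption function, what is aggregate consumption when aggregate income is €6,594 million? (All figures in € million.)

MPS = ΔS/ΔY = (395.97 − 66.7)/(5663 − 3930) = 329.27/1733 = 0.19
MPC = 1 − MPS = 0.81
Autonomous saving = 66.7 − 0.19(3930) = -680, so a = 680
C = 680 + 0.81(6594) = 680 + 5341.14 = 6021.14

C = 6021.14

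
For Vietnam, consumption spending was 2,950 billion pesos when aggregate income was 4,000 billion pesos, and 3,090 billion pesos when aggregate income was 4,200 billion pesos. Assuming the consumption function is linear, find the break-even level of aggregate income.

MPC = (3090 − 2950)/(4200 − 4000) = 140/200 = 0.7
a = 2950 − 0.7(4000) = 2950 − 2800 = 150
Break-even: Y = a/(1−MPC) = 150/0.3 = 500

Y = 500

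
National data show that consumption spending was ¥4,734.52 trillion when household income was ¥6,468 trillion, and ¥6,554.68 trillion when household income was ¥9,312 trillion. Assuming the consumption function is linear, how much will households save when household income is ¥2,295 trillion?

S = 231.2

MPC = (6554.68 − 4734.52)/(9312 − 6468) = 1820.16/2844 = 0.64
a = 4734.52 − 0.64(6468) = 4734.52 − 4139.52 = 595
C = 595 + 0.64(2295) = 2063.8
S = 2295 − 2063.8 = 231.2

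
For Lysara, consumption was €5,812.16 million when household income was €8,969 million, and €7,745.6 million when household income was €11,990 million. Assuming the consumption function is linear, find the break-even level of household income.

MPC = (7745.6 − 5812.16)/(11990 − 8969) = 1933.44/3021 = 0.64
a = 5812.16 − 0.64(8969) = 5812.16 − 5740.16 = 72
Break-even: Y = a/(1−MPC) = 72/0.36 = 200

Y = 200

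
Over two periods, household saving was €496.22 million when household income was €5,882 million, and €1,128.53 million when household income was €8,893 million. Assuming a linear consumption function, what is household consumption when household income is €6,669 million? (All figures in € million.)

MPS = ΔS/ΔY = (1128.53 − 496.22)/(8893 − 5882) = 632.31/3011 = 0.21
MPC = 1 − MPS = 0.79
Autonomous saving = 496.22 − 0.21(5882) = -739, so a = 739
C = 739 + 0.79(6669) = 739 + 5268.51 = 6007.51

C = 6007.51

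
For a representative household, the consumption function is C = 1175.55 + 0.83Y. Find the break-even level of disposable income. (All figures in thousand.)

Y = 6915

At break-even, C = Y: 1175.55 + 0.83Y = Y
0.17Y = 1175.55, so Y = 1175.55/0.17 = 6915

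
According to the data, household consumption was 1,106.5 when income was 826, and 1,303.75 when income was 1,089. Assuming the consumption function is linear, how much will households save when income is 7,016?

S = 1267

MPC = (1303.75 − 1106.5)/(1089 − 826) = 197.25/263 = 0.75
a = 1106.5 − 0.75(826) = 1106.5 − 619.5 = 487
C = 487 + 0.75(7016) = 5749
S = 7016 − 5749 = 1267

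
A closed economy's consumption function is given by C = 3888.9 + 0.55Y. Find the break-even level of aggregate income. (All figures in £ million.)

Y = 8642

At break-even, C = Y: 3888.9 + 0.55Y = Y
0.45Y = 3888.9, so Y = 3888.9/0.45 = 8642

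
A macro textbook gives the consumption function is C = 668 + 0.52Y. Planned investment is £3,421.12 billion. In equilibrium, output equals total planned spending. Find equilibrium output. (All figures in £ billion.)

Y = C + I = 668 + 0.52Y + 3421.12
Y − 0.52Y = 4089.12
0.48Y = 4089.12, so Y = 4089.12/0.48 = 8519

Y = 8519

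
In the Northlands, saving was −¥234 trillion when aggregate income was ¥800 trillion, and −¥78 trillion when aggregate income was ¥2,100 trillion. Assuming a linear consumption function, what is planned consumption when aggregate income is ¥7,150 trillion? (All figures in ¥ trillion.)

C = 6622

MPS = ΔS/ΔY = (-78 − (-234))/(2100 − 800) = 156/1300 = 0.12
MPC = 1 − MPS = 0.88
Autonomous saving = -234 − 0.12(800) = -330, so a = 330
C = 330 + 0.88(7150) = 330 + 6292 = 6622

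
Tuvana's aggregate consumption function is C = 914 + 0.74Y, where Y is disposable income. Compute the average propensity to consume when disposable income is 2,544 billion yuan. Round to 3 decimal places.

C = 914 + 0.74(2544) = 2796.56
APC = C/Y = 2796.56/2544 = 1.099

APC = 1.099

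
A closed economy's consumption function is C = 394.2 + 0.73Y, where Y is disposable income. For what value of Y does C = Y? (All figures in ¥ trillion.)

At break-even, C = Y: 394.2 + 0.73Y = Y
0.27Y = 394.2, so Y = 394.2/0.27 = 1460

Y = 1460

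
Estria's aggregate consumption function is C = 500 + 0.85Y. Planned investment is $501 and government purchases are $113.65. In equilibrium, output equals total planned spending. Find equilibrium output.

Y = 7431

Y = C + I + G = 500 + 0.85Y + 501 + 113.65
Y − 0.85Y = 1114.65
0.15Y = 1114.65, so Y = 1114.65/0.15 = 7431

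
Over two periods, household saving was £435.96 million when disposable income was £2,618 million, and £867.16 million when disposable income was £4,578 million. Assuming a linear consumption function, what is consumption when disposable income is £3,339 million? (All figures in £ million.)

C = 2744.42

MPS = ΔS/ΔY = (867.16 − 435.96)/(4578 − 2618) = 431.2/1960 = 0.22
MPC = 1 − MPS = 0.78
Autonomous saving = 435.96 − 0.22(2618) = -140, so a = 140
C = 140 + 0.78(3339) = 140 + 2604.42 = 2744.42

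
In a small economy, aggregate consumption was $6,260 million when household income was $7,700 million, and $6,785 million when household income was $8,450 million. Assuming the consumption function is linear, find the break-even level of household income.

Y = 2900

MPC = (6785 − 6260)/(8450 − 7700) = 525/750 = 0.7
a = 6260 − 0.7(7700) = 6260 − 5390 = 870
Break-even: Y = a/(1−MPC) = 870/0.3 = 2900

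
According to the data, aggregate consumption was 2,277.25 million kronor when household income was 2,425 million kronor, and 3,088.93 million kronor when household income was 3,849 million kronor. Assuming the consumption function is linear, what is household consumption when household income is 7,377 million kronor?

MPC = (3088.93 − 2277.25)/(3849 − 2425) = 811.68/1424 = 0.57
a = 2277.25 − 0.57(2425) = 2277.25 − 1382.25 = 895
C = 895 + 0.57(7377) = 895 + 4204.89 = 5099.89

C = 5099.89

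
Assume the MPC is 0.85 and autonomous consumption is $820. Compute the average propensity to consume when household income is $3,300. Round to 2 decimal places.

APC = 1.10

C = 820 + 0.85(3300) = 3625
APC = C/Y = 3625/3300 = 1.10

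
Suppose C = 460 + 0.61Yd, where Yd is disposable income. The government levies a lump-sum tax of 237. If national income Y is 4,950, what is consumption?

Yd = Y − T = 4950 − 237 = 4713
C = 460 + 0.61(4713) = 460 + 2874.93 = 3334.93

C = 3334.93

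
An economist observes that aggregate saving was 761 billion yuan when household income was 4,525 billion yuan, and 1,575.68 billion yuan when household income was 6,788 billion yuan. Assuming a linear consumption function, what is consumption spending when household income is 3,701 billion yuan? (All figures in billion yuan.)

MPS = ΔS/ΔY = (1575.68 − 761)/(6788 − 4525) = 814.68/2263 = 0.36
MPC = 1 − MPS = 0.64
Autonomous saving = 761 − 0.36(4525) = -868, so a = 868
C = 868 + 0.64(3701) = 868 + 2368.64 = 3236.64

C = 3236.64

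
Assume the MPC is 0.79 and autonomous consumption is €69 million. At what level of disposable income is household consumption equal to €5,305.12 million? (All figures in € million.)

Y = 6628

69 + 0.79Y = 5305.12
0.79Y = 5236.12, so Y = 5236.12/0.79 = 6628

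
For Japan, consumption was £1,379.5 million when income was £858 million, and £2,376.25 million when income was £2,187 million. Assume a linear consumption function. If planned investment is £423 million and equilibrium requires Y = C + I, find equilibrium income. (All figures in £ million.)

Y = 4636

MPC = (2376.25 − 1379.5)/(2187 − 858) = 996.75/1329 = 0.75
a = 1379.5 − 0.75(858) = 736
Equilibrium: Y = 736 + 0.75Y + 423
0.25Y = 1159, so Y = 1159/0.25 = 4636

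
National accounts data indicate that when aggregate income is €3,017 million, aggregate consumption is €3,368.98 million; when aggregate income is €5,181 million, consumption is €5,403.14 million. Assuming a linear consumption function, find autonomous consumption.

a = 533

MPC = ΔC/ΔY = (5403.14 − 3368.98)/(5181 − 3017) = 2034.16/2164 = 0.94
a = C − MPC·Y = 3368.98 − 0.94(3017) = 3368.98 − 2835.98 = 533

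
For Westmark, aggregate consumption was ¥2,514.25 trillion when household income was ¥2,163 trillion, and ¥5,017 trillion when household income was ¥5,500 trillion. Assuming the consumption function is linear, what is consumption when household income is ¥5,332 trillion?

MPC = (5017 − 2514.25)/(5500 − 2163) = 2502.75/3337 = 0.75
a = 2514.25 − 0.75(2163) = 2514.25 − 1622.25 = 892
C = 892 + 0.75(5332) = 892 + 3999 = 4891

C = 4891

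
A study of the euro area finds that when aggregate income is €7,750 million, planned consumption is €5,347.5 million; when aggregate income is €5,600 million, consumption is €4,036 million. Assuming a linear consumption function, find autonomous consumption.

a = 620

MPC = ΔC/ΔY = (5347.5 − 4036)/(7750 − 5600) = 1311.5/2150 = 0.61
a = C − MPC·Y = 4036 − 0.61(5600) = 4036 − 3416 = 620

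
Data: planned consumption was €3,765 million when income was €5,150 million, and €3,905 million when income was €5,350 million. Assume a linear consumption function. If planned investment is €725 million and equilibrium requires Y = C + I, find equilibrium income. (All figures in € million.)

MPC = (3905 − 3765)/(5350 − 5150) = 140/200 = 0.7
a = 3765 − 0.7(5150) = 160
Equilibrium: Y = 160 + 0.7Y + 725
0.3Y = 885, so Y = 885/0.3 = 2950

Y = 2950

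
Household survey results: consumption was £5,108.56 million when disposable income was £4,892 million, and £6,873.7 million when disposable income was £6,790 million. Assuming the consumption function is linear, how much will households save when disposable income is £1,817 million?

MPC = (6873.7 − 5108.56)/(6790 − 4892) = 1765.14/1898 = 0.93
a = 5108.56 − 0.93(4892) = 5108.56 − 4549.56 = 559
C = 559 + 0.93(1817) = 2248.81
S = 1817 − 2248.81 = -431.81

S = -431.81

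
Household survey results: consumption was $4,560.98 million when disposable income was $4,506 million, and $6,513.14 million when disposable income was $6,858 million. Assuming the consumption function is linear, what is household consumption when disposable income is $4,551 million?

C = 4598.33

MPC = (6513.14 − 4560.98)/(6858 − 4506) = 1952.16/2352 = 0.83
a = 4560.98 − 0.83(4506) = 4560.98 − 3739.98 = 821
C = 821 + 0.83(4551) = 821 + 3777.33 = 4598.33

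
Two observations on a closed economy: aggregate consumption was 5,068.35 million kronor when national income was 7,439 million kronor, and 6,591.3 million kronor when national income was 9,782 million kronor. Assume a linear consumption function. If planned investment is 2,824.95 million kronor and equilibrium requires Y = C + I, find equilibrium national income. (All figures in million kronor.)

Y = 8737

MPC = (6591.3 − 5068.35)/(9782 − 7439) = 1522.95/2343 = 0.65
a = 5068.35 − 0.65(7439) = 233
Equilibrium: Y = 233 + 0.65Y + 2824.95
0.35Y = 3057.95, so Y = 3057.95/0.35 = 8737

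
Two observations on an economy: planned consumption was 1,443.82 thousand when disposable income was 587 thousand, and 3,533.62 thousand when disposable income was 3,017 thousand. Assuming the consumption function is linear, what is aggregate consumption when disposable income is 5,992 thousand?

MPC = (3533.62 − 1443.82)/(3017 − 587) = 2089.8/2430 = 0.86
a = 1443.82 − 0.86(587) = 1443.82 − 504.82 = 939
C = 939 + 0.86(5992) = 939 + 5153.12 = 6092.12

C = 6092.12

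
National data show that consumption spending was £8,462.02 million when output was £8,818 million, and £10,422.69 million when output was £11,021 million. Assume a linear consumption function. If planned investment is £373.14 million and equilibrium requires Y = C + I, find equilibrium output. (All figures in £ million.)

MPC = (10422.69 − 8462.02)/(11021 − 8818) = 1960.67/2203 = 0.89
a = 8462.02 − 0.89(8818) = 614
Equilibrium: Y = 614 + 0.89Y + 373.14
0.11Y = 987.14, so Y = 987.14/0.11 = 8974

Y = 8974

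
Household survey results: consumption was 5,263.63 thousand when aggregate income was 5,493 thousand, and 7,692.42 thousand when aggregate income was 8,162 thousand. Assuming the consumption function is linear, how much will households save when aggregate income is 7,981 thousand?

MPC = (7692.42 − 5263.63)/(8162 − 5493) = 2428.79/2669 = 0.91
a = 5263.63 − 0.91(5493) = 5263.63 − 4998.63 = 265
C = 265 + 0.91(7981) = 7527.71
S = 7981 − 7527.71 = 453.29

S = 453.29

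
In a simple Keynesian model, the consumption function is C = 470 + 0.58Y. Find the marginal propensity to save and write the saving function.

MPS = 1 − MPC = 1 − 0.58 = 0.42
S = Y − C = -470 + 0.42Y

MPS = 0.42; S = -470 + 0.42Y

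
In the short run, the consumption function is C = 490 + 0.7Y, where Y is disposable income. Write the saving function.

S = -490 + 0.3Y

S = Y − C = Y − (490 + 0.7Y) = -490 + (1 − 0.7)Y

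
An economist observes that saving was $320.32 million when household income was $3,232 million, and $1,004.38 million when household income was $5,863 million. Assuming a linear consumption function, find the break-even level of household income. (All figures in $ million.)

Y = 2000

MPS = ΔS/ΔY = (1004.38 − 320.32)/(5863 − 3232) = 684.06/2631 = 0.26
MPC = 1 − MPS = 0.74
From S(3232) = 320.32: −a + 0.26(3232) = 320.32, so a = 840.32 − 320.32 = 520
Break-even (S = 0): Y = a/MPS = 520/0.26 = 2000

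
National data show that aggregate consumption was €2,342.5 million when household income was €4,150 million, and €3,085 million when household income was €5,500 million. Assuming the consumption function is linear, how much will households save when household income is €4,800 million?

MPC = (3085 − 2342.5)/(5500 − 4150) = 742.5/1350 = 0.55
a = 2342.5 − 0.55(4150) = 2342.5 − 2282.5 = 60
C = 60 + 0.55(4800) = 2700
S = 4800 − 2700 = 2100

S = 2100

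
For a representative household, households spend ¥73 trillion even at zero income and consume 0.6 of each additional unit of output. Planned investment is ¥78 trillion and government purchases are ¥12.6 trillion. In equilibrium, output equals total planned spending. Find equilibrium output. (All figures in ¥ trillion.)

Y = C + I + G = 73 + 0.6Y + 78 + 12.6
Y − 0.6Y = 163.6
0.4Y = 163.6, so Y = 163.6/0.4 = 409

Y = 409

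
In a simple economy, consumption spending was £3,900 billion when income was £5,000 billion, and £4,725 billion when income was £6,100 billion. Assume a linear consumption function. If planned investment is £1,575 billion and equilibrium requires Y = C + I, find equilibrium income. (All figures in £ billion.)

Y = 6900

MPC = (4725 − 3900)/(6100 − 5000) = 825/1100 = 0.75
a = 3900 − 0.75(5000) = 150
Equilibrium: Y = 150 + 0.75Y + 1575
0.25Y = 1725, so Y = 1725/0.25 = 6900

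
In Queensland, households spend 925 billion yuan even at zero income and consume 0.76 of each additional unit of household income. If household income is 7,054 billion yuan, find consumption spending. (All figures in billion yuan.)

C = 925 + 0.76(7054) = 925 + 5361.04 = 6286.04

C = 6286.04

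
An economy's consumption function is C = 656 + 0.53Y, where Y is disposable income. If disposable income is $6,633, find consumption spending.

C = 4171.49

C = 656 + 0.53(6633) = 656 + 3515.49 = 4171.49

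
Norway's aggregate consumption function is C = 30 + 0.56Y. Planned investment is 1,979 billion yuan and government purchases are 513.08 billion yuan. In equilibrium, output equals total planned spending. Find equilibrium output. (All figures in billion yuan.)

Y = C + I + G = 30 + 0.56Y + 1979 + 513.08
Y − 0.56Y = 2522.08
0.44Y = 2522.08, so Y = 2522.08/0.44 = 5732

Y = 5732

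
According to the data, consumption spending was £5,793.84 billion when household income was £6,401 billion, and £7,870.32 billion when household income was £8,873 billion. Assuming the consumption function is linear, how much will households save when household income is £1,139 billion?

S = -234.76

MPC = (7870.32 − 5793.84)/(8873 − 6401) = 2076.48/2472 = 0.84
a = 5793.84 − 0.84(6401) = 5793.84 − 5376.84 = 417
C = 417 + 0.84(1139) = 1373.76
S = 1139 − 1373.76 = -234.76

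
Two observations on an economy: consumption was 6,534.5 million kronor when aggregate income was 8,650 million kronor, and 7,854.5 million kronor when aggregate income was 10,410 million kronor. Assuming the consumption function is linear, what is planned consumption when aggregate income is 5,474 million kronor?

MPC = (7854.5 − 6534.5)/(10410 − 8650) = 1320/1760 = 0.75
a = 6534.5 − 0.75(8650) = 6534.5 − 6487.5 = 47
C = 47 + 0.75(5474) = 47 + 4105.5 = 4152.5

C = 4152.5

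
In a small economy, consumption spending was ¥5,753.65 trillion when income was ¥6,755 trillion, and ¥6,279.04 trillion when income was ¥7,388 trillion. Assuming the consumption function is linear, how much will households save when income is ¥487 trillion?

MPC = (6279.04 − 5753.65)/(7388 − 6755) = 525.39/633 = 0.83
a = 5753.65 − 0.83(6755) = 5753.65 − 5606.65 = 147
C = 147 + 0.83(487) = 551.21
S = 487 − 551.21 = -64.21

S = -64.21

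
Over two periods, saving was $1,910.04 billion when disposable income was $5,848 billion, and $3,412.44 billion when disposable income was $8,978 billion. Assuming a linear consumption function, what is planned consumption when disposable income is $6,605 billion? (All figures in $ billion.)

MPS = ΔS/ΔY = (3412.44 − 1910.04)/(8978 − 5848) = 1502.4/3130 = 0.48
MPC = 1 − MPS = 0.52
Autonomous saving = 1910.04 − 0.48(5848) = -897, so a = 897
C = 897 + 0.52(6605) = 897 + 3434.6 = 4331.6

C = 4331.6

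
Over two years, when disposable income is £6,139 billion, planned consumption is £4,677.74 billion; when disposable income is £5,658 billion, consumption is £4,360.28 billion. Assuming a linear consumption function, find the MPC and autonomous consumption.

MPC = ΔC/ΔY = (4677.74 − 4360.28)/(6139 − 5658) = 317.46/481 = 0.66
a = C − MPC·Y = 4360.28 − 0.66(5658) = 4360.28 − 3734.28 = 626

MPC = 0.66; a = 626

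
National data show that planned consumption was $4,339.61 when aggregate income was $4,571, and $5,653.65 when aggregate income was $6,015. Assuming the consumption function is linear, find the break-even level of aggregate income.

MPC = (5653.65 − 4339.61)/(6015 − 4571) = 1314.04/1444 = 0.91
a = 4339.61 − 0.91(4571) = 4339.61 − 4159.61 = 180
Break-even: Y = a/(1−MPC) = 180/0.09 = 2000

Y = 2000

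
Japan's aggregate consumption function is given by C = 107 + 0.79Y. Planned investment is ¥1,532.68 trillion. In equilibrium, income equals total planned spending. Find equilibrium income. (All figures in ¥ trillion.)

Y = 7808

Y = C + I = 107 + 0.79Y + 1532.68
Y − 0.79Y = 1639.68
0.21Y = 1639.68, so Y = 1639.68/0.21 = 7808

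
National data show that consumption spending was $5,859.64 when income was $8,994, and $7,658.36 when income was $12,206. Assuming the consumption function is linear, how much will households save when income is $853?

MPC = (7658.36 − 5859.64)/(12206 − 8994) = 1798.72/3212 = 0.56
a = 5859.64 − 0.56(8994) = 5859.64 − 5036.64 = 823
C = 823 + 0.56(853) = 1300.68
S = 853 − 1300.68 = -447.68

S = -447.68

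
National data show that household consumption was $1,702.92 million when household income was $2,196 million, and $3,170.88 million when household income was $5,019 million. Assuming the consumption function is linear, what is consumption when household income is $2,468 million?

C = 1844.36

MPC = (3170.88 − 1702.92)/(5019 − 2196) = 1467.96/2823 = 0.52
a = 1702.92 − 0.52(2196) = 1702.92 − 1141.92 = 561
C = 561 + 0.52(2468) = 561 + 1283.36 = 1844.36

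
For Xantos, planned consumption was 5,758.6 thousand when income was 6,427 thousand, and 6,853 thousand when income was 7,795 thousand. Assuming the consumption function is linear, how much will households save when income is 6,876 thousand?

S = 758.2

MPC = (6853 − 5758.6)/(7795 − 6427) = 1094.4/1368 = 0.8
a = 5758.6 − 0.8(6427) = 5758.6 − 5141.6 = 617
C = 617 + 0.8(6876) = 6117.8
S = 6876 − 6117.8 = 758.2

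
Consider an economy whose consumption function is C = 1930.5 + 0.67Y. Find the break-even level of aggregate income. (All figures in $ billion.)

Y = 5850

At break-even, C = Y: 1930.5 + 0.67Y = Y
0.33Y = 1930.5, so Y = 1930.5/0.33 = 5850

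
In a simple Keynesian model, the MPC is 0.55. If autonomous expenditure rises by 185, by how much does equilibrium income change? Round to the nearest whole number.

The multiplier is 1/(1 − MPC) = 1/0.45.
ΔY = 185/0.45 = 411.11 ≈ 411

ΔY ≈ 411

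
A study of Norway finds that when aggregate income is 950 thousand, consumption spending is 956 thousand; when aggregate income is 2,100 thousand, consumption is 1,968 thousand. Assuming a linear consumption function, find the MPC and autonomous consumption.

MPC = ΔC/ΔY = (1968 − 956)/(2100 − 950) = 1012/1150 = 0.88
a = C − MPC·Y = 956 − 0.88(950) = 956 − 836 = 120

MPC = 0.88; a = 120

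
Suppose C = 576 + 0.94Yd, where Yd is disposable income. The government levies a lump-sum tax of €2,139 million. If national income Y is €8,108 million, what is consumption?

Yd = Y − T = 8108 − 2139 = 5969
C = 576 + 0.94(5969) = 576 + 5610.86 = 6186.86

C = 6186.86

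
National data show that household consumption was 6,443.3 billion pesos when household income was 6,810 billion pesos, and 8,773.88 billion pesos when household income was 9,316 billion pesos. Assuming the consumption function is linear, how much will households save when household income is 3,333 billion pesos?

S = 123.31

MPC = (8773.88 − 6443.3)/(9316 − 6810) = 2330.58/2506 = 0.93
a = 6443.3 − 0.93(6810) = 6443.3 − 6333.3 = 110
C = 110 + 0.93(3333) = 3209.69
S = 3333 − 3209.69 = 123.31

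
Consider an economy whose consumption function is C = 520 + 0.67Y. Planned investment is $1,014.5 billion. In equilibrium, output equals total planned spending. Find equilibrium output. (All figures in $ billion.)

Y = C + I = 520 + 0.67Y + 1014.5
Y − 0.67Y = 1534.5
0.33Y = 1534.5, so Y = 1534.5/0.33 = 4650

Y = 4650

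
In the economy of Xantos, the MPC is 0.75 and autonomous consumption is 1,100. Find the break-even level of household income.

Y = 4400

At break-even, C = Y: 1100 + 0.75Y = Y
0.25Y = 1100, so Y = 1100/0.25 = 4400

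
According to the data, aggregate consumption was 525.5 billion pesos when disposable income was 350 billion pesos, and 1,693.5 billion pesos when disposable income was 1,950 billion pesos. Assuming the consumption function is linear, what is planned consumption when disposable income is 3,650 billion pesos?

MPC = (1693.5 − 525.5)/(1950 − 350) = 1168/1600 = 0.73
a = 525.5 − 0.73(350) = 525.5 − 255.5 = 270
C = 270 + 0.73(3650) = 270 + 2664.5 = 2934.5

C = 2934.5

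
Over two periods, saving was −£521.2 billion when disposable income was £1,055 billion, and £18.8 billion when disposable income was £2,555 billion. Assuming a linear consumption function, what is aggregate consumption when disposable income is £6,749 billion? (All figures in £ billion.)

MPS = ΔS/ΔY = (18.8 − (-521.2))/(2555 − 1055) = 540/1500 = 0.36
MPC = 1 − MPS = 0.64
Autonomous saving = -521.2 − 0.36(1055) = -901, so a = 901
C = 901 + 0.64(6749) = 901 + 4319.36 = 5220.36

C = 5220.36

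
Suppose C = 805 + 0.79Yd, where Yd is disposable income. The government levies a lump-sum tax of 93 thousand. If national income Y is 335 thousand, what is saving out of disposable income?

Yd = Y − T = 335 − 93 = 242
C = 805 + 0.79(242) = 805 + 191.18 = 996.18
S = Yd − C = 242 − 996.18 = -754.18

S = -754.18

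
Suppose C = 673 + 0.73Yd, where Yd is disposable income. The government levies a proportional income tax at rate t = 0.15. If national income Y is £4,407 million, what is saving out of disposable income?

Yd = (1 − 0.15)(4407) = 0.85(4407) = 3745.95
C = 673 + 0.73(3745.95) = 673 + 2734.5435 = 3407.5435
S = Yd − C = 3745.95 − 3407.5435 = 338.4065

S = 338.4065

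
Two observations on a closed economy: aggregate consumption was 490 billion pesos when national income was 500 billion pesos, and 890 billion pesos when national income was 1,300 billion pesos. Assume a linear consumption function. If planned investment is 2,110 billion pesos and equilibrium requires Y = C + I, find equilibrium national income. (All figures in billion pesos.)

MPC = (890 − 490)/(1300 − 500) = 400/800 = 0.5
a = 490 − 0.5(500) = 240
Equilibrium: Y = 240 + 0.5Y + 2110
0.5Y = 2350, so Y = 2350/0.5 = 4700

Y = 4700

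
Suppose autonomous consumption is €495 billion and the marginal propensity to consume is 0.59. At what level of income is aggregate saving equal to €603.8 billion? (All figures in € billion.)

S = Y − C = -495 + 0.41Y
-495 + 0.41Y = 603.8, so 0.41Y = 1098.8 and Y = 2680

Y = 2680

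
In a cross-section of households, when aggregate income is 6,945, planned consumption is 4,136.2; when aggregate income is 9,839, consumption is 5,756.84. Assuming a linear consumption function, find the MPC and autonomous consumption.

MPC = 0.56; a = 247

MPC = ΔC/ΔY = (5756.84 − 4136.2)/(9839 − 6945) = 1620.64/2894 = 0.56
a = C − MPC·Y = 4136.2 − 0.56(6945) = 4136.2 − 3889.2 = 247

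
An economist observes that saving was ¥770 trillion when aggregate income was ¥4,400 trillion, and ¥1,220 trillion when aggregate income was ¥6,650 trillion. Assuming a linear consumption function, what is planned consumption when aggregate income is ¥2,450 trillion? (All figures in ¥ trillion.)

MPS = ΔS/ΔY = (1220 − 770)/(6650 − 4400) = 450/2250 = 0.2
MPC = 1 − MPS = 0.8
Autonomous saving = 770 − 0.2(4400) = -110, so a = 110
C = 110 + 0.8(2450) = 110 + 1960 = 2070

C = 2070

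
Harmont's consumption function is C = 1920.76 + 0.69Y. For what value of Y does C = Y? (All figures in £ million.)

Y = 6196

At break-even, C = Y: 1920.76 + 0.69Y = Y
0.31Y = 1920.76, so Y = 1920.76/0.31 = 6196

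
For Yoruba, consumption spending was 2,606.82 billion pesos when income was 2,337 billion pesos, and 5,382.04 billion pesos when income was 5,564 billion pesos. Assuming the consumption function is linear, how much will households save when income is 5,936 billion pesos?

MPC = (5382.04 − 2606.82)/(5564 − 2337) = 2775.22/3227 = 0.86
a = 2606.82 − 0.86(2337) = 2606.82 − 2009.82 = 597
C = 597 + 0.86(5936) = 5701.96
S = 5936 − 5701.96 = 234.04

S = 234.04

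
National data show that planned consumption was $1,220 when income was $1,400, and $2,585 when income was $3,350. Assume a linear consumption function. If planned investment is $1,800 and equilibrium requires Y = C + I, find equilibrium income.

Y = 6800

MPC = (2585 − 1220)/(3350 − 1400) = 1365/1950 = 0.7
a = 1220 − 0.7(1400) = 240
Equilibrium: Y = 240 + 0.7Y + 1800
0.3Y = 2040, so Y = 2040/0.3 = 6800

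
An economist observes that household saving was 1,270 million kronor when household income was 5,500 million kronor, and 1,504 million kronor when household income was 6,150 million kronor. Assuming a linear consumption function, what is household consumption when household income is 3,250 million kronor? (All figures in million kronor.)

MPS = ΔS/ΔY = (1504 − 1270)/(6150 − 5500) = 234/650 = 0.36
MPC = 1 − MPS = 0.64
Autonomous saving = 1270 − 0.36(5500) = -710, so a = 710
C = 710 + 0.64(3250) = 710 + 2080 = 2790

C = 2790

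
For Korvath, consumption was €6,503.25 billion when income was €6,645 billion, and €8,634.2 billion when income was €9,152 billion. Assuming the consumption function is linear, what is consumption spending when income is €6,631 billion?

C = 6491.35

MPC = (8634.2 − 6503.25)/(9152 − 6645) = 2130.95/2507 = 0.85
a = 6503.25 − 0.85(6645) = 6503.25 − 5648.25 = 855
C = 855 + 0.85(6631) = 855 + 5636.35 = 6491.35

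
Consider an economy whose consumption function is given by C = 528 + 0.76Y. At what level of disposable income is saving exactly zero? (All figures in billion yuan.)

Y = 2200

At break-even, C = Y: 528 + 0.76Y = Y
0.24Y = 528, so Y = 528/0.24 = 2200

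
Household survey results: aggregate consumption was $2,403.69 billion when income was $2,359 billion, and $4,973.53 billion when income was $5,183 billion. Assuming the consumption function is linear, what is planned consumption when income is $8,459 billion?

C = 7954.69

MPC = (4973.53 − 2403.69)/(5183 − 2359) = 2569.84/2824 = 0.91
a = 2403.69 − 0.91(2359) = 2403.69 − 2146.69 = 257
C = 257 + 0.91(8459) = 257 + 7697.69 = 7954.69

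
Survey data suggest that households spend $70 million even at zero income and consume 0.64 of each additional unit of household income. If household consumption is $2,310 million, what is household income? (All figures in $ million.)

Y = 3500

70 + 0.64Y = 2310
0.64Y = 2240, so Y = 2240/0.64 = 3500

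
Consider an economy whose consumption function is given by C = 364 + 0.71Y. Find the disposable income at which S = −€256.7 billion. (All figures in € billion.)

Y = 370

S = Y − C = -364 + 0.29Y
-364 + 0.29Y = -256.7, so 0.29Y = 107.3 and Y = 370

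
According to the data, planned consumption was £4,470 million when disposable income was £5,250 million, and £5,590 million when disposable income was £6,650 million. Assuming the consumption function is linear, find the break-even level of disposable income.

Y = 1350

MPC = (5590 − 4470)/(6650 − 5250) = 1120/1400 = 0.8
a = 4470 − 0.8(5250) = 4470 − 4200 = 270
Break-even: Y = a/(1−MPC) = 270/0.2 = 1350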